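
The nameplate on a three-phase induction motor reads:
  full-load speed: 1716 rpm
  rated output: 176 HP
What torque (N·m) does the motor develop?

731 N·m

P_out = 176 × 746 = 131296 W
ω = 2π × 1716/60 = 179.7 rad/s
τ = P_out/ω = 131296/179.7 = 731 N·m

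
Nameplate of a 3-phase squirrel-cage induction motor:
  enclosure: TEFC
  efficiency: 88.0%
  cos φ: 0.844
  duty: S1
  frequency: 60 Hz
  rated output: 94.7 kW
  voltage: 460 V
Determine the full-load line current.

160 A

P_out = 94.7 kW = 94700 W
P_in = P_out / η = 94700 / 0.880 = 107614 W
I_L = P_in / (√3·V_L·cosφ) = 107614 / (1.732 × 460 × 0.844) = 160 A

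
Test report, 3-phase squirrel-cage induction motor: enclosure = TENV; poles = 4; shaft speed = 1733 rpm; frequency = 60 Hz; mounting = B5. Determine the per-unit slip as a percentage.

n_s = 120f/p = 120×60/4 = 1800 rpm
s = (n_s − n)/n_s = (1800 − 1733)/1800 = 0.0372

3.72 %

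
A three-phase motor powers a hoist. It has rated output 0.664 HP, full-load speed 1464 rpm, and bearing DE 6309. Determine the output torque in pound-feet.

P_out = 0.664 × 746 = 495 W
ω = 2π × 1464/60 = 153.3 rad/s
τ = P_out/ω = 495/153.3 = 3.229 N·m
In lb·ft: 3.229/1.356 = 2.38 lb·ft

2.38 lb·ft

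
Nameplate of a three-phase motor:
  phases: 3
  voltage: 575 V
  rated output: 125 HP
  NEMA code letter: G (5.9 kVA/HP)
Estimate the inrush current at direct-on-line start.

741 A

S_LR = 5.9 × 125 = 737.5 kVA
I_LR = S_LR/(√3·V_L) = 737500/(1.732×575) = 741 A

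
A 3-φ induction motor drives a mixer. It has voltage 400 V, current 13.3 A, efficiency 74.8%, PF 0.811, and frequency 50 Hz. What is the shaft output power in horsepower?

7.49 HP

P_in = √3·V·I·cosφ = 1.732 × 400 × 13.3 × 0.811 = 7473 W
P_out = η·P_in = 0.748 × 7473 = 5590 W
= 5590/746 = 7.49 HP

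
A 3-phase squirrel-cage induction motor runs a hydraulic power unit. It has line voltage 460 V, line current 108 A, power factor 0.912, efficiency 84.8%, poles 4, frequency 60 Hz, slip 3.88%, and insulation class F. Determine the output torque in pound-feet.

P_in = √3·V·I·cosφ = 1.732 × 460 × 108 × 0.912 = 78474 W
P_out = η·P_in = 0.848 × 78474 = 66546 W
n_s = 120×60/4 = 1800 rpm; n = 1800×(1−0.0388) = 1730 rpm
ω = 2π×1730/60 = 181.2 rad/s
τ = P_out/ω = 66546/181.2 = 367.3 N·m
In lb·ft: 367.3/1.356 = 271 lb·ft

271 lb·ft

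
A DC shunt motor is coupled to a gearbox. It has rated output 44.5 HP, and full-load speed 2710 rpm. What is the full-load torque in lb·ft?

P_out = 44.5 × 746 = 33197 W
ω = 2π × 2710/60 = 283.8 rad/s
τ = P_out/ω = 33197/283.8 = 117 N·m
In lb·ft: 117/1.356 = 86.3 lb·ft

86.3 lb·ft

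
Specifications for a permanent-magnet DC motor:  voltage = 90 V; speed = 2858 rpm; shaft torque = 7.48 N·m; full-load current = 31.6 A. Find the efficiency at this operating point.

ω = 2π × 2858/60 = 299.3 rad/s; P_out = τω = 7.48 × 299.3 = 2239 W
P_in = V·I = 90 × 31.6 = 2844 W
η = P_out / P_in = 2239 / 2844 = 0.787 = 78.7%

78.7 %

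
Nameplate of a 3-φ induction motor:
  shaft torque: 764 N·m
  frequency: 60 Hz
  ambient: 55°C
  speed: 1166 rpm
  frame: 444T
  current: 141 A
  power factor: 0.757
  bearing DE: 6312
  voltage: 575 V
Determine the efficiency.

ω = 2π × 1166/60 = 122.1 rad/s; P_out = τω = 764 × 122.1 = 93284 W
P_in = √3·V_L·I_L·cosφ = 1.732 × 575 × 141 × 0.757 = 106299 W
η = P_out / P_in = 93284 / 106299 = 0.878 = 87.8%

87.8 %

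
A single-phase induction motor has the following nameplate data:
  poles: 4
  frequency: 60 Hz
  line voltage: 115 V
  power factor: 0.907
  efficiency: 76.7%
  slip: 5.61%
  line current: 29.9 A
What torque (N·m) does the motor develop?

P_in = V·I·cosφ = 115 × 29.9 × 0.907 = 3119 W
P_out = η·P_in = 0.767 × 3119 = 2392 W
n_s = 120×60/4 = 1800 rpm; n = 1800×(1−0.0561) = 1699 rpm
ω = 2π×1699/60 = 177.9 rad/s
τ = P_out/ω = 2392/177.9 = 13.4 N·m

13.4 N·m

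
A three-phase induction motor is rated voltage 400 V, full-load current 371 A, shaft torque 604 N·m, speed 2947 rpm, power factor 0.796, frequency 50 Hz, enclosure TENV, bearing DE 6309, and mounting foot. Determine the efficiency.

91.1 %

ω = 2π × 2947/60 = 308.6 rad/s; P_out = τω = 604 × 308.6 = 186394 W
P_in = √3·V_L·I_L·cosφ = 1.732 × 400 × 371 × 0.796 = 204595 W
η = P_out / P_in = 186394 / 204595 = 0.911 = 91.1%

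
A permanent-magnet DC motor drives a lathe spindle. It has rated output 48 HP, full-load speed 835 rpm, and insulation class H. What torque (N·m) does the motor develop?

410 N·m

P_out = 48 × 746 = 35808 W
ω = 2π × 835/60 = 87.44 rad/s
τ = P_out/ω = 35808/87.44 = 410 N·m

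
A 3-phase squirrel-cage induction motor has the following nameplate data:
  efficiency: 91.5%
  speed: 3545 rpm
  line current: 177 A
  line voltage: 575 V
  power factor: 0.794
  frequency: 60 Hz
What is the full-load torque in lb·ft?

P_in = √3·V·I·cosφ = 1.732 × 575 × 177 × 0.794 = 139962 W
P_out = η·P_in = 0.915 × 139962 = 128065 W
n = 3545 rpm
ω = 2π×3545/60 = 371.2 rad/s
τ = P_out/ω = 128065/371.2 = 345 N·m
In lb·ft: 345/1.356 = 254 lb·ft

254 lb·ft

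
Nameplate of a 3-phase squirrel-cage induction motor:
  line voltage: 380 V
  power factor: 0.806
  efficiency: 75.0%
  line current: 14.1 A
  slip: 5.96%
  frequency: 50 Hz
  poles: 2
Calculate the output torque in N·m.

P_in = √3·V·I·cosφ = 1.732 × 380 × 14.1 × 0.806 = 7480 W
P_out = η·P_in = 0.75 × 7480 = 5610 W
n_s = 120×50/2 = 3000 rpm; n = 3000×(1−0.0596) = 2821 rpm
ω = 2π×2821/60 = 295.4 rad/s
τ = P_out/ω = 5610/295.4 = 19 N·m

19 N·m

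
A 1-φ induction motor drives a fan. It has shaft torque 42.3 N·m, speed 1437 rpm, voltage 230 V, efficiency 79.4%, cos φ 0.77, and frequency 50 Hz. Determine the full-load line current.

ω = 2π×1437/60 = 150.5 rad/s; P_out = τω = 42.3 × 150.5 = 6366 W
P_in = P_out / η = 6366 / 0.794 = 8018 W
I = P_in / (V·cosφ) = 8018 / (230 × 0.77) = 45.3 A

45.3 A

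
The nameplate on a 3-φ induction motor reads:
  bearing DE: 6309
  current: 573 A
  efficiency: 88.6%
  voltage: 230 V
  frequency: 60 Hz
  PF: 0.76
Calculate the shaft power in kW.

P_in = √3·V·I·cosφ = 1.732 × 230 × 573 × 0.76 = 173478 W
P_out = η·P_in = 0.886 × 173478 = 153702 W

154 kW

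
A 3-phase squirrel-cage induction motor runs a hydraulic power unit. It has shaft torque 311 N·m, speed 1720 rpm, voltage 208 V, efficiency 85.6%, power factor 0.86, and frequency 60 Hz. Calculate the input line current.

ω = 2π×1720/60 = 180.1 rad/s; P_out = τω = 311 × 180.1 = 56011 W
P_in = P_out / η = 56011 / 0.856 = 65433 W
I_L = P_in / (√3·V_L·cosφ) = 65433 / (1.732 × 208 × 0.86) = 211 A

211 A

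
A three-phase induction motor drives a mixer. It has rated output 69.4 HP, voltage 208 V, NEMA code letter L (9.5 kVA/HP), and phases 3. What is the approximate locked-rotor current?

1830 A

S_LR = 9.5 × 69.4 = 659.3 kVA
I_LR = S_LR/(√3·V_L) = 659300/(1.732×208) = 1830 A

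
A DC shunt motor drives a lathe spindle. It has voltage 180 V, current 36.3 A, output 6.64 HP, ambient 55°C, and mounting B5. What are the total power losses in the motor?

1580 W

P_in = V·I = 180×36.3 = 6534 W
P_out = 6.64×746 = 4953 W
Losses = P_in − P_out = 6534 − 4953 = 1581 W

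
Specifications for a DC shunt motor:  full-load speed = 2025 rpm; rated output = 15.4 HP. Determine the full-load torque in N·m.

P_out = 15.4 × 746 = 11488 W
ω = 2π × 2025/60 = 212.1 rad/s
τ = P_out/ω = 11488/212.1 = 54.2 N·m

54.2 N·m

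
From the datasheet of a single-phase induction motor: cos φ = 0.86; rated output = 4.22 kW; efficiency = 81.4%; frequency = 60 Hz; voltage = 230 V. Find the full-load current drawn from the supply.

26.2 A

P_out = 4.22 kW = 4220 W
P_in = P_out / η = 4220 / 0.814 = 5184 W
I = P_in / (V·cosφ) = 5184 / (230 × 0.86) = 26.2 A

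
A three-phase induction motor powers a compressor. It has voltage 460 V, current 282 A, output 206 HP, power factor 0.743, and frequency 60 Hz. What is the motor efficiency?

P_out = 206 × 746 = 153676 W
P_in = √3·V_L·I_L·cosφ = 1.732 × 460 × 282 × 0.743 = 166934 W
η = P_out / P_in = 153676 / 166934 = 0.921 = 92.1%

92.1 %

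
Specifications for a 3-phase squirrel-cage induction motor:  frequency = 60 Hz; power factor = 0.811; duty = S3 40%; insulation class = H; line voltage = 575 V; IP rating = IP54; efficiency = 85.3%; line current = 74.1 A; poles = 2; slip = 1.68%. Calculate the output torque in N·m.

138 N·m

P_in = √3·V·I·cosφ = 1.732 × 575 × 74.1 × 0.811 = 59849 W
P_out = η·P_in = 0.853 × 59849 = 51051 W
n_s = 120×60/2 = 3600 rpm; n = 3600×(1−0.0168) = 3540 rpm
ω = 2π×3540/60 = 370.7 rad/s
τ = P_out/ω = 51051/370.7 = 138 N·m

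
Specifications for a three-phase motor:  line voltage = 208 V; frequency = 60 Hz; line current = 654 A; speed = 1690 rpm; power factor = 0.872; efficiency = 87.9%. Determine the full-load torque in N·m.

P_in = √3·V·I·cosφ = 1.732 × 208 × 654 × 0.872 = 205450 W
P_out = η·P_in = 0.879 × 205450 = 180591 W
n = 1690 rpm
ω = 2π×1690/60 = 177 rad/s
τ = P_out/ω = 180591/177 = 1020 N·m

1020 N·m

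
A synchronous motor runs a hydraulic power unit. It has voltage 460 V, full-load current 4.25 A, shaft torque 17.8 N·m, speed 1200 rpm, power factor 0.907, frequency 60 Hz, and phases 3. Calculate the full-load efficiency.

ω = 2π × 1200/60 = 125.7 rad/s; P_out = τω = 17.8 × 125.7 = 2237 W
P_in = √3·V_L·I_L·cosφ = 1.732 × 460 × 4.25 × 0.907 = 3071 W
η = P_out / P_in = 2237 / 3071 = 0.728 = 72.8%

72.8 %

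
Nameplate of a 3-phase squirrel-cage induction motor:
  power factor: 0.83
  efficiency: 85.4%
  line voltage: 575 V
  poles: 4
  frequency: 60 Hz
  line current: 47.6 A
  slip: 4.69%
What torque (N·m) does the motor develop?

187 N·m

P_in = √3·V·I·cosφ = 1.732 × 575 × 47.6 × 0.83 = 39346 W
P_out = η·P_in = 0.854 × 39346 = 33601 W
n_s = 120×60/4 = 1800 rpm; n = 1800×(1−0.0469) = 1716 rpm
ω = 2π×1716/60 = 179.7 rad/s
τ = P_out/ω = 33601/179.7 = 187 N·m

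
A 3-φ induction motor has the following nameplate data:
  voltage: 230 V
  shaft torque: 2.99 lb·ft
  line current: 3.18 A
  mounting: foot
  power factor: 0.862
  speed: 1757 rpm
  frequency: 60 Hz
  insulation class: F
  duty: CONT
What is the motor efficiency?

68.3 %

τ = 2.99 lb·ft × 1.356 = 4.054 N·m
ω = 2π × 1757/60 = 184 rad/s; P_out = τω = 4.054 × 184 = 746 W
P_in = √3·V_L·I_L·cosφ = 1.732 × 230 × 3.18 × 0.862 = 1092 W
η = P_out / P_in = 746 / 1092 = 0.683 = 68.3%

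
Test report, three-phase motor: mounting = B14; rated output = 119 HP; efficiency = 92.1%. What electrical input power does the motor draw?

96.4 kW

P_out = 119 × 746 = 88774 W
P_in = P_out/η = 88774/0.921 = 96389 W = 96.4 kW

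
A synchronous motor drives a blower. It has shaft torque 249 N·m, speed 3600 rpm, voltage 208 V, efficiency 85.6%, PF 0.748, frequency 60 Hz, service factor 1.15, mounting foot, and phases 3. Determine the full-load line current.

ω = 2π×3600/60 = 377 rad/s; P_out = τω = 249 × 377 = 93873 W
P_in = P_out / η = 93873 / 0.856 = 109665 W
I_L = P_in / (√3·V_L·cosφ) = 109665 / (1.732 × 208 × 0.748) = 407 A

407 A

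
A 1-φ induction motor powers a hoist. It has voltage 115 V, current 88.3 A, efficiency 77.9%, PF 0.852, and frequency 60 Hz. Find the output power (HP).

P_in = V·I·cosφ = 115 × 88.3 × 0.852 = 8652 W
P_out = η·P_in = 0.779 × 8652 = 6740 W
= 6740/746 = 9.03 HP

9.03 HP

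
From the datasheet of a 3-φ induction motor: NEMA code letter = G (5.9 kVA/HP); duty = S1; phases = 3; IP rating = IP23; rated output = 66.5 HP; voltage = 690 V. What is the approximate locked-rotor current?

S_LR = 5.9 × 66.5 = 392.35 kVA
I_LR = S_LR/(√3·V_L) = 392350/(1.732×690) = 328 A

328 A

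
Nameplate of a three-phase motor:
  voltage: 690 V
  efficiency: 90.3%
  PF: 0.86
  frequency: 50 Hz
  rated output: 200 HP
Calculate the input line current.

161 A

P_out = 200 × 746 = 149200 W
P_in = P_out / η = 149200 / 0.903 = 165227 W
I_L = P_in / (√3·V_L·cosφ) = 165227 / (1.732 × 690 × 0.86) = 161 A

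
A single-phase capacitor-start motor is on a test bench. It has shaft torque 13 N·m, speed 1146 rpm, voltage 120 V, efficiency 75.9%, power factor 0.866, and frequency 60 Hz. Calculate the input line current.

19.8 A

ω = 2π×1146/60 = 120 rad/s; P_out = τω = 13 × 120 = 1560 W
P_in = P_out / η = 1560 / 0.759 = 2055 W
I = P_in / (V·cosφ) = 2055 / (120 × 0.866) = 19.8 A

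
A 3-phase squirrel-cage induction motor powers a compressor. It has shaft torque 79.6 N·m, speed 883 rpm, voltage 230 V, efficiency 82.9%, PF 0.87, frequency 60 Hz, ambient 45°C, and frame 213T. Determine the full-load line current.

25.6 A

ω = 2π×883/60 = 92.47 rad/s; P_out = τω = 79.6 × 92.47 = 7361 W
P_in = P_out / η = 7361 / 0.829 = 8879 W
I_L = P_in / (√3·V_L·cosφ) = 8879 / (1.732 × 230 × 0.87) = 25.6 A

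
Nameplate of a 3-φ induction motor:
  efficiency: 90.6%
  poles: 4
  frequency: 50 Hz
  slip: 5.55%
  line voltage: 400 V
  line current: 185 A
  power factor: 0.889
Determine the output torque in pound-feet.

513 lb·ft

P_in = √3·V·I·cosφ = 1.732 × 400 × 185 × 0.889 = 113941 W
P_out = η·P_in = 0.906 × 113941 = 103231 W
n_s = 120×50/4 = 1500 rpm; n = 1500×(1−0.0555) = 1417 rpm
ω = 2π×1417/60 = 148.4 rad/s
τ = P_out/ω = 103231/148.4 = 695.6 N·m
In lb·ft: 695.6/1.356 = 513 lb·ft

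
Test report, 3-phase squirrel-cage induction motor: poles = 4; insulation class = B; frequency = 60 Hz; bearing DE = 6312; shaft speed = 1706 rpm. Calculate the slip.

5.2 %

n_s = 120f/p = 120×60/4 = 1800 rpm
s = (n_s − n)/n_s = (1800 − 1706)/1800 = 0.0522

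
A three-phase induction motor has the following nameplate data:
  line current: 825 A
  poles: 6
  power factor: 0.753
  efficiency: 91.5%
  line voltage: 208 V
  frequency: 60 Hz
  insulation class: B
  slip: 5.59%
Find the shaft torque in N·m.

P_in = √3·V·I·cosφ = 1.732 × 208 × 825 × 0.753 = 223800 W
P_out = η·P_in = 0.915 × 223800 = 204777 W
n_s = 120×60/6 = 1200 rpm; n = 1200×(1−0.0559) = 1133 rpm
ω = 2π×1133/60 = 118.6 rad/s
τ = P_out/ω = 204777/118.6 = 1730 N·m

1730 N·m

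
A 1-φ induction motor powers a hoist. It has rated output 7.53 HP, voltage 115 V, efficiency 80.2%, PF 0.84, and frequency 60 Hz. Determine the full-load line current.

72.5 A

P_out = 7.53 × 746 = 5617 W
P_in = P_out / η = 5617 / 0.802 = 7004 W
I = P_in / (V·cosφ) = 7004 / (115 × 0.84) = 72.5 A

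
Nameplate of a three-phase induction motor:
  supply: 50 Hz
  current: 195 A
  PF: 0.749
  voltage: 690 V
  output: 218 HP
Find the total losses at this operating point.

P_in = √3·V·I·cosφ = 1.732×690×195×0.749 = 174547 W
P_out = 218×746 = 162628 W
Losses = P_in − P_out = 174547 − 162628 = 11919 W

11.9 kW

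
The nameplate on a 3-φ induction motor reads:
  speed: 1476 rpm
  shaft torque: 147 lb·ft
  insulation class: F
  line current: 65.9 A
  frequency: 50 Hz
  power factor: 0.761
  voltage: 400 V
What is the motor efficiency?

88.7 %

τ = 147 lb·ft × 1.356 = 199.3 N·m
ω = 2π × 1476/60 = 154.6 rad/s; P_out = τω = 199.3 × 154.6 = 30812 W
P_in = √3·V_L·I_L·cosφ = 1.732 × 400 × 65.9 × 0.761 = 34744 W
η = P_out / P_in = 30812 / 34744 = 0.887 = 88.7%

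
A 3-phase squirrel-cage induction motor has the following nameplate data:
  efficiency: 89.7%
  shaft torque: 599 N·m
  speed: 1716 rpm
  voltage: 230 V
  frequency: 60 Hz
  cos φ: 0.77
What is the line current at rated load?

391 A

ω = 2π×1716/60 = 179.7 rad/s; P_out = τω = 599 × 179.7 = 107640 W
P_in = P_out / η = 107640 / 0.897 = 120000 W
I_L = P_in / (√3·V_L·cosφ) = 120000 / (1.732 × 230 × 0.77) = 391 A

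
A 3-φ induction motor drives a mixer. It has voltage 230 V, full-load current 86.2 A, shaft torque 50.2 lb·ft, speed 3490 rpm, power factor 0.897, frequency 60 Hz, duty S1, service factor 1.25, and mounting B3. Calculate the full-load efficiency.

80.8 %

τ = 50.2 lb·ft × 1.356 = 68.07 N·m
ω = 2π × 3490/60 = 365.5 rad/s; P_out = τω = 68.07 × 365.5 = 24880 W
P_in = √3·V_L·I_L·cosφ = 1.732 × 230 × 86.2 × 0.897 = 30802 W
η = P_out / P_in = 24880 / 30802 = 0.808 = 80.8%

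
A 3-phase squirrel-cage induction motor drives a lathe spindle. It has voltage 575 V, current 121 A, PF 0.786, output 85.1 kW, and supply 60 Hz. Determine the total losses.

9620 W

P_in = √3·V·I·cosφ = 1.732×575×121×0.786 = 94716 W
P_out = 85100 W
Losses = P_in − P_out = 94716 − 85100 = 9616 W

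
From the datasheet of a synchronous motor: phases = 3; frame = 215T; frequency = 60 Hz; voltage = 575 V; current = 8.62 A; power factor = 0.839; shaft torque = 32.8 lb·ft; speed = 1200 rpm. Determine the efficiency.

77.6 %

τ = 32.8 lb·ft × 1.356 = 44.48 N·m
ω = 2π × 1200/60 = 125.7 rad/s; P_out = τω = 44.48 × 125.7 = 5591 W
P_in = √3·V_L·I_L·cosφ = 1.732 × 575 × 8.62 × 0.839 = 7203 W
η = P_out / P_in = 5591 / 7203 = 0.776 = 77.6%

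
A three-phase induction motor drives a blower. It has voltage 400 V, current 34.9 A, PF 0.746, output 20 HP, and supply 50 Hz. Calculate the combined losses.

P_in = √3·V·I·cosφ = 1.732×400×34.9×0.746 = 18037 W
P_out = 20×746 = 14920 W
Losses = P_in − P_out = 18037 − 14920 = 3117 W

3.12 kW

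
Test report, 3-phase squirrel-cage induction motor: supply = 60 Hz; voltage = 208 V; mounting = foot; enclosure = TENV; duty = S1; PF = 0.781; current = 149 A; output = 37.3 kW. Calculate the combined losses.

4620 W

P_in = √3·V·I·cosφ = 1.732×208×149×0.781 = 41923 W
P_out = 37300 W
Losses = P_in − P_out = 41923 − 37300 = 4623 W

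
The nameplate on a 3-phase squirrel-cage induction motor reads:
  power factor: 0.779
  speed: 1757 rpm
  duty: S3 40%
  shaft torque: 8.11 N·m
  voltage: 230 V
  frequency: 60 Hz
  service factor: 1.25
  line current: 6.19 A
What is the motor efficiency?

ω = 2π × 1757/60 = 184 rad/s; P_out = τω = 8.11 × 184 = 1492 W
P_in = √3·V_L·I_L·cosφ = 1.732 × 230 × 6.19 × 0.779 = 1921 W
η = P_out / P_in = 1492 / 1921 = 0.777 = 77.7%

77.7 %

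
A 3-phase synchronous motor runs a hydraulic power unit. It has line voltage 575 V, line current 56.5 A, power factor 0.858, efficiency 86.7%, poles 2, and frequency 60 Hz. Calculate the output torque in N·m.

111 N·m

P_in = √3·V·I·cosφ = 1.732 × 575 × 56.5 × 0.858 = 48278 W
P_out = η·P_in = 0.867 × 48278 = 41857 W
n = n_s = 120×60/2 = 3600 rpm (synchronous)
ω = 2π×3600/60 = 377 rad/s
τ = P_out/ω = 41857/377 = 111 N·m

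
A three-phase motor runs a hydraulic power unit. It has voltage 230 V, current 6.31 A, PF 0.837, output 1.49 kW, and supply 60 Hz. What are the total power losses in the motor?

614 W

P_in = √3·V·I·cosφ = 1.732×230×6.31×0.837 = 2104 W
P_out = 1490 W
Losses = P_in − P_out = 2104 − 1490 = 614 W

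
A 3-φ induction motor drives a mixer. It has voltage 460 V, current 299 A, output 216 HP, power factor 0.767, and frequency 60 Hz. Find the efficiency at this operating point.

P_out = 216 × 746 = 161136 W
P_in = √3·V_L·I_L·cosφ = 1.732 × 460 × 299 × 0.767 = 182714 W
η = P_out / P_in = 161136 / 182714 = 0.882 = 88.2%

88.2 %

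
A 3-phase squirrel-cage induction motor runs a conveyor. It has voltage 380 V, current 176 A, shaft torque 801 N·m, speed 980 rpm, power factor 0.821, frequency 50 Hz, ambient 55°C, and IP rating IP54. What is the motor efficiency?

86.4 %

ω = 2π × 980/60 = 102.6 rad/s; P_out = τω = 801 × 102.6 = 82183 W
P_in = √3·V_L·I_L·cosφ = 1.732 × 380 × 176 × 0.821 = 95101 W
η = P_out / P_in = 82183 / 95101 = 0.864 = 86.4%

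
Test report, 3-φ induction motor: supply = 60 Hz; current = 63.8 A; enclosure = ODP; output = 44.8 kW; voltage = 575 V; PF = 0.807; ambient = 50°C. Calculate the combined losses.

6.48 kW

P_in = √3·V·I·cosφ = 1.732×575×63.8×0.807 = 51276 W
P_out = 44800 W
Losses = P_in − P_out = 51276 − 44800 = 6476 W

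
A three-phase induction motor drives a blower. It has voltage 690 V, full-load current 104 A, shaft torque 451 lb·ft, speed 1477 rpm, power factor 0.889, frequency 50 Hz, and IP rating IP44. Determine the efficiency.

85.6 %

τ = 451 lb·ft × 1.356 = 611.6 N·m
ω = 2π × 1477/60 = 154.7 rad/s; P_out = τω = 611.6 × 154.7 = 94615 W
P_in = √3·V_L·I_L·cosφ = 1.732 × 690 × 104 × 0.889 = 110492 W
η = P_out / P_in = 94615 / 110492 = 0.856 = 85.6%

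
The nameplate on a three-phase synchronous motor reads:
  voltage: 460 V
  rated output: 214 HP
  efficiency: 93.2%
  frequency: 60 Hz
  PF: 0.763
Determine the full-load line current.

P_out = 214 × 746 = 159644 W
P_in = P_out / η = 159644 / 0.932 = 171292 W
I_L = P_in / (√3·V_L·cosφ) = 171292 / (1.732 × 460 × 0.763) = 282 A

282 A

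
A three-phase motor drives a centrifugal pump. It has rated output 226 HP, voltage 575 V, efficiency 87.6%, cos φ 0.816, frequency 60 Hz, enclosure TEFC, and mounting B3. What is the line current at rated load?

P_out = 226 × 746 = 168596 W
P_in = P_out / η = 168596 / 0.876 = 192461 W
I_L = P_in / (√3·V_L·cosφ) = 192461 / (1.732 × 575 × 0.816) = 237 A

237 A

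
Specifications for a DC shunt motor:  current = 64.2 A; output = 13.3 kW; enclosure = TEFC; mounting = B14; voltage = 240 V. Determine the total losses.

P_in = V·I = 240×64.2 = 15408 W
P_out = 13300 W
Losses = P_in − P_out = 15408 − 13300 = 2108 W

2110 W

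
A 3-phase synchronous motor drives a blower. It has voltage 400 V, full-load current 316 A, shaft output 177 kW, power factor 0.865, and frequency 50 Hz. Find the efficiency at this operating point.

P_out = 177 kW = 177000 W
P_in = √3·V_L·I_L·cosφ = 1.732 × 400 × 316 × 0.865 = 189370 W
η = P_out / P_in = 177000 / 189370 = 0.935 = 93.5%

93.5 %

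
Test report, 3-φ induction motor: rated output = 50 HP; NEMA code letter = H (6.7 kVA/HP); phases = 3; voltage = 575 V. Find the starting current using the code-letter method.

336 A

S_LR = 6.7 × 50 = 335 kVA
I_LR = S_LR/(√3·V_L) = 335000/(1.732×575) = 336 A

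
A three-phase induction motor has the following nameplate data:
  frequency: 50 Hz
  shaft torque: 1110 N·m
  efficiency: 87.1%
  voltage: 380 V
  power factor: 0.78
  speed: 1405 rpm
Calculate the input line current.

ω = 2π×1405/60 = 147.1 rad/s; P_out = τω = 1110 × 147.1 = 163281 W
P_in = P_out / η = 163281 / 0.871 = 187464 W
I_L = P_in / (√3·V_L·cosφ) = 187464 / (1.732 × 380 × 0.78) = 365 A

365 A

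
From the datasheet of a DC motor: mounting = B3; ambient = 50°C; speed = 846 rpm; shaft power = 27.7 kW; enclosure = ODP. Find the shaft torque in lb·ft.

231 lb·ft

ω = 2π × 846/60 = 88.59 rad/s
τ = P/ω = 27700/88.59 = 312.7 N·m
In lb·ft: 312.7/1.356 = 231 lb·ft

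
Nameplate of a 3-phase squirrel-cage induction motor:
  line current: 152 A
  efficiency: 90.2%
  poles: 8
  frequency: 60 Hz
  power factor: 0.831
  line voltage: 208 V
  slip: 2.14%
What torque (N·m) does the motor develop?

445 N·m

P_in = √3·V·I·cosφ = 1.732 × 208 × 152 × 0.831 = 45505 W
P_out = η·P_in = 0.902 × 45505 = 41046 W
n_s = 120×60/8 = 900 rpm; n = 900×(1−0.0214) = 881 rpm
ω = 2π×881/60 = 92.26 rad/s
τ = P_out/ω = 41046/92.26 = 445 N·m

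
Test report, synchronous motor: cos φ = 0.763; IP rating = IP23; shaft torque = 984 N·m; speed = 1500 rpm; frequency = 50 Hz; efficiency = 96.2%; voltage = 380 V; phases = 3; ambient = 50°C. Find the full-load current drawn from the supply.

ω = 2π×1500/60 = 157.1 rad/s; P_out = τω = 984 × 157.1 = 154586 W
P_in = P_out / η = 154586 / 0.962 = 160692 W
I_L = P_in / (√3·V_L·cosφ) = 160692 / (1.732 × 380 × 0.763) = 320 A

320 A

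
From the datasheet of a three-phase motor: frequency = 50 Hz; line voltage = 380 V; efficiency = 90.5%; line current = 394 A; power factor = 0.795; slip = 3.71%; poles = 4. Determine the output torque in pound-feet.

P_in = √3·V·I·cosφ = 1.732 × 380 × 394 × 0.795 = 206155 W
P_out = η·P_in = 0.905 × 206155 = 186570 W
n_s = 120×50/4 = 1500 rpm; n = 1500×(1−0.0371) = 1444 rpm
ω = 2π×1444/60 = 151.2 rad/s
τ = P_out/ω = 186570/151.2 = 1234 N·m
In lb·ft: 1234/1.356 = 910 lb·ft

910 lb·ft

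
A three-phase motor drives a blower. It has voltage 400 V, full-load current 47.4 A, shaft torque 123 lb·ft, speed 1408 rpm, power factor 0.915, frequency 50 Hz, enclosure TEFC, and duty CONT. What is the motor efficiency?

81.8 %

τ = 123 lb·ft × 1.356 = 166.8 N·m
ω = 2π × 1408/60 = 147.4 rad/s; P_out = τω = 166.8 × 147.4 = 24586 W
P_in = √3·V_L·I_L·cosφ = 1.732 × 400 × 47.4 × 0.915 = 30047 W
η = P_out / P_in = 24586 / 30047 = 0.818 = 81.8%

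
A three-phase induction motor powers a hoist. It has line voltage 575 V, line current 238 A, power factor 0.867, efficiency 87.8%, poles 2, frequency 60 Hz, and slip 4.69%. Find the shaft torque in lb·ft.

370 lb·ft

P_in = √3·V·I·cosφ = 1.732 × 575 × 238 × 0.867 = 205500 W
P_out = η·P_in = 0.878 × 205500 = 180429 W
n_s = 120×60/2 = 3600 rpm; n = 3600×(1−0.0469) = 3431 rpm
ω = 2π×3431/60 = 359.3 rad/s
τ = P_out/ω = 180429/359.3 = 502.2 N·m
In lb·ft: 502.2/1.356 = 370 lb·ft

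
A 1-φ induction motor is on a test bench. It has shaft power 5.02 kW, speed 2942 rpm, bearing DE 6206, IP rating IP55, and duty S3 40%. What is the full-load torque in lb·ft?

ω = 2π × 2942/60 = 308.1 rad/s
τ = P/ω = 5020/308.1 = 16.29 N·m
In lb·ft: 16.29/1.356 = 12 lb·ft

12 lb·ft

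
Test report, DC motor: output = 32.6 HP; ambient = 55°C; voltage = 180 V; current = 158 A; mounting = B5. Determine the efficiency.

85.5 %

P_out = 32.6 × 746 = 24320 W
P_in = V·I = 180 × 158 = 28440 W
η = P_out / P_in = 24320 / 28440 = 0.855 = 85.5%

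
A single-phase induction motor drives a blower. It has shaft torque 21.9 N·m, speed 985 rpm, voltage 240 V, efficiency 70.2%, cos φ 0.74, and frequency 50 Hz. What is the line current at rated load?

18.1 A

ω = 2π×985/60 = 103.1 rad/s; P_out = τω = 21.9 × 103.1 = 2258 W
P_in = P_out / η = 2258 / 0.702 = 3217 W
I = P_in / (V·cosφ) = 3217 / (240 × 0.74) = 18.1 A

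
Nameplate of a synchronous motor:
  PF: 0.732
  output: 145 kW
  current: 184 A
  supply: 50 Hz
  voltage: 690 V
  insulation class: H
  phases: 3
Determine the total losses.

P_in = √3·V·I·cosφ = 1.732×690×184×0.732 = 160963 W
P_out = 145000 W
Losses = P_in − P_out = 160963 − 145000 = 15963 W

16000 W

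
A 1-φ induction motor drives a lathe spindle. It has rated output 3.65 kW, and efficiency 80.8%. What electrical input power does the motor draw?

4.52 kW

P_out = 3650 W
P_in = P_out/η = 3650/0.808 = 4517 W = 4.52 kW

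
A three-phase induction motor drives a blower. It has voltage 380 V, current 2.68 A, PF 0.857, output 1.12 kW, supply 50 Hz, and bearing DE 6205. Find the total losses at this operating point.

392 W

P_in = √3·V·I·cosφ = 1.732×380×2.68×0.857 = 1512 W
P_out = 1120 W
Losses = P_in − P_out = 1512 − 1120 = 392 W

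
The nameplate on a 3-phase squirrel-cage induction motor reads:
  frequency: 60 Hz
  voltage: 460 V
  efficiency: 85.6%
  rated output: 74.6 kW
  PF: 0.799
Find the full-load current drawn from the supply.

P_out = 74.6 kW = 74600 W
P_in = P_out / η = 74600 / 0.856 = 87150 W
I_L = P_in / (√3·V_L·cosφ) = 87150 / (1.732 × 460 × 0.799) = 137 A

137 A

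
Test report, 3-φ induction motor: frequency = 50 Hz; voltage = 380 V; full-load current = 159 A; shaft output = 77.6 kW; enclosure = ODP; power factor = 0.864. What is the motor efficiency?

85.8 %

P_out = 77.6 kW = 77600 W
P_in = √3·V_L·I_L·cosφ = 1.732 × 380 × 159 × 0.864 = 90415 W
η = P_out / P_in = 77600 / 90415 = 0.858 = 85.8%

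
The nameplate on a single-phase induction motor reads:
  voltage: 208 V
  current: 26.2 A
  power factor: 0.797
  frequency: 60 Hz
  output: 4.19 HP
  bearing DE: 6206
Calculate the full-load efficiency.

72.0 %

P_out = 4.19 × 746 = 3126 W
P_in = V·I·cosφ = 208 × 26.2 × 0.797 = 4343 W
η = P_out / P_in = 3126 / 4343 = 0.720 = 72.0%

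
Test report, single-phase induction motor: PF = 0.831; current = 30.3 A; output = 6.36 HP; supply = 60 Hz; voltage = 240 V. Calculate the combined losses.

1300 W

P_in = V·I·cosφ = 240×30.3×0.831 = 6043 W
P_out = 6.36×746 = 4745 W
Losses = P_in − P_out = 6043 − 4745 = 1298 W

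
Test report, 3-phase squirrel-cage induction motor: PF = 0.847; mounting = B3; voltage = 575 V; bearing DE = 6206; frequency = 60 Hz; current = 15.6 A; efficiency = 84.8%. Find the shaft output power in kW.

11.2 kW

P_in = √3·V·I·cosφ = 1.732 × 575 × 15.6 × 0.847 = 13159 W
P_out = η·P_in = 0.848 × 13159 = 11159 W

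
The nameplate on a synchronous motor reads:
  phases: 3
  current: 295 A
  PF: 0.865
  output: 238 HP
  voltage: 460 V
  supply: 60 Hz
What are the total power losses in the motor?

25.8 kW

P_in = √3·V·I·cosφ = 1.732×460×295×0.865 = 203303 W
P_out = 238×746 = 177548 W
Losses = P_in − P_out = 203303 − 177548 = 25755 W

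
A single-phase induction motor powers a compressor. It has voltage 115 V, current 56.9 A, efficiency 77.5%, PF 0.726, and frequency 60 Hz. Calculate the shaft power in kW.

3.68 kW

P_in = V·I·cosφ = 115 × 56.9 × 0.726 = 4751 W
P_out = η·P_in = 0.775 × 4751 = 3682 W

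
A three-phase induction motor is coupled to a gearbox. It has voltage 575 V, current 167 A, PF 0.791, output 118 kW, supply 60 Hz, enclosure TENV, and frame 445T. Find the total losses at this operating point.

13.6 kW

P_in = √3·V·I·cosφ = 1.732×575×167×0.791 = 131555 W
P_out = 118000 W
Losses = P_in − P_out = 131555 − 118000 = 13555 W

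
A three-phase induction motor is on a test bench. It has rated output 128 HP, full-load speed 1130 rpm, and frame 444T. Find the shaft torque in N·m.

807 N·m

P_out = 128 × 746 = 95488 W
ω = 2π × 1130/60 = 118.3 rad/s
τ = P_out/ω = 95488/118.3 = 807 N·m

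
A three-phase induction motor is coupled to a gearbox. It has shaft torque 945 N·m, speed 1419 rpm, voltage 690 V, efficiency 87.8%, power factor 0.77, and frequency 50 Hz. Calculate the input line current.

ω = 2π×1419/60 = 148.6 rad/s; P_out = τω = 945 × 148.6 = 140427 W
P_in = P_out / η = 140427 / 0.878 = 159940 W
I_L = P_in / (√3·V_L·cosφ) = 159940 / (1.732 × 690 × 0.77) = 174 A

174 A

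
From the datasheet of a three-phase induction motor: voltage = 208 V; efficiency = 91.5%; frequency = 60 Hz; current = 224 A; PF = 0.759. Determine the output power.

P_in = √3·V·I·cosφ = 1.732 × 208 × 224 × 0.759 = 61249 W
P_out = η·P_in = 0.915 × 61249 = 56043 W

56 kW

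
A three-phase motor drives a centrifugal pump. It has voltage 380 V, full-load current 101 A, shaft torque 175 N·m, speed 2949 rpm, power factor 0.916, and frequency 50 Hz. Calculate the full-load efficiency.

ω = 2π × 2949/60 = 308.8 rad/s; P_out = τω = 175 × 308.8 = 54040 W
P_in = √3·V_L·I_L·cosφ = 1.732 × 380 × 101 × 0.916 = 60890 W
η = P_out / P_in = 54040 / 60890 = 0.888 = 88.8%

88.8 %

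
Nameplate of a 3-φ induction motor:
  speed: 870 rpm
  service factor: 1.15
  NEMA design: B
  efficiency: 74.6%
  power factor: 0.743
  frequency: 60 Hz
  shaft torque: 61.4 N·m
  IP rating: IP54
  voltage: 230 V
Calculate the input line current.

ω = 2π×870/60 = 91.11 rad/s; P_out = τω = 61.4 × 91.11 = 5594 W
P_in = P_out / η = 5594 / 0.746 = 7499 W
I_L = P_in / (√3·V_L·cosφ) = 7499 / (1.732 × 230 × 0.743) = 25.3 A

25.3 A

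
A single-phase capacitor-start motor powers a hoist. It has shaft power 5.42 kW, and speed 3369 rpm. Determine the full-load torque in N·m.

ω = 2π × 3369/60 = 352.8 rad/s
τ = P/ω = 5420/352.8 = 15.4 N·m

15.4 N·m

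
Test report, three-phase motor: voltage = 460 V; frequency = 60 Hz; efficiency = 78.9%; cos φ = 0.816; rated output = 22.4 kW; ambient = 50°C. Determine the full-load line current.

43.7 A

P_out = 22.4 kW = 22400 W
P_in = P_out / η = 22400 / 0.789 = 28390 W
I_L = P_in / (√3·V_L·cosφ) = 28390 / (1.732 × 460 × 0.816) = 43.7 A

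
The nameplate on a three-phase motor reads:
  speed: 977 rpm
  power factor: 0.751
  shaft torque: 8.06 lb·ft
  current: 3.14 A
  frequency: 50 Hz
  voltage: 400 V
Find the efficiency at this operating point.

τ = 8.06 lb·ft × 1.356 = 10.93 N·m
ω = 2π × 977/60 = 102.3 rad/s; P_out = τω = 10.93 × 102.3 = 1118 W
P_in = √3·V_L·I_L·cosφ = 1.732 × 400 × 3.14 × 0.751 = 1634 W
η = P_out / P_in = 1118 / 1634 = 0.684 = 68.4%

68.4 %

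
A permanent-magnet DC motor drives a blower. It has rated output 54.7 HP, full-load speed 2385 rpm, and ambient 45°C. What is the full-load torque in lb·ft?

121 lb·ft

P_out = 54.7 × 746 = 40806 W
ω = 2π × 2385/60 = 249.8 rad/s
τ = P_out/ω = 40806/249.8 = 163.4 N·m
In lb·ft: 163.4/1.356 = 121 lb·ft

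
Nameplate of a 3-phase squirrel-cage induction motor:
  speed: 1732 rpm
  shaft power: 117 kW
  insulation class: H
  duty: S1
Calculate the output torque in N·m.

ω = 2π × 1732/60 = 181.4 rad/s
τ = P/ω = 117000/181.4 = 645 N·m

645 N·m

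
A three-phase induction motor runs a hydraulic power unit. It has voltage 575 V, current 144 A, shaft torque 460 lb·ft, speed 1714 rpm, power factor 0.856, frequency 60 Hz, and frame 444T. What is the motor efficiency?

τ = 460 lb·ft × 1.356 = 623.8 N·m
ω = 2π × 1714/60 = 179.5 rad/s; P_out = τω = 623.8 × 179.5 = 111972 W
P_in = √3·V_L·I_L·cosφ = 1.732 × 575 × 144 × 0.856 = 122759 W
η = P_out / P_in = 111972 / 122759 = 0.912 = 91.2%

91.2 %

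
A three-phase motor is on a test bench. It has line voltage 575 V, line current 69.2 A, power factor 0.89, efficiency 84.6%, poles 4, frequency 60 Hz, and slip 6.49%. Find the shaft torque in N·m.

294 N·m

P_in = √3·V·I·cosφ = 1.732 × 575 × 69.2 × 0.89 = 61335 W
P_out = η·P_in = 0.846 × 61335 = 51889 W
n_s = 120×60/4 = 1800 rpm; n = 1800×(1−0.0649) = 1683 rpm
ω = 2π×1683/60 = 176.2 rad/s
τ = P_out/ω = 51889/176.2 = 294 N·m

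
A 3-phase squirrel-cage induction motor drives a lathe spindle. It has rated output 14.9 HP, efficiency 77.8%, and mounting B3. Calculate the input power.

P_out = 14.9 × 746 = 11115 W
P_in = P_out/η = 11115/0.778 = 14287 W = 14.3 kW

14.3 kW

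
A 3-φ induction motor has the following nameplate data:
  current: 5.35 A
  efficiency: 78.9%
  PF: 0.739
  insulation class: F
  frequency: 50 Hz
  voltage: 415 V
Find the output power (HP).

3.01 HP

P_in = √3·V·I·cosφ = 1.732 × 415 × 5.35 × 0.739 = 2842 W
P_out = η·P_in = 0.789 × 2842 = 2242 W
= 2242/746 = 3.01 HP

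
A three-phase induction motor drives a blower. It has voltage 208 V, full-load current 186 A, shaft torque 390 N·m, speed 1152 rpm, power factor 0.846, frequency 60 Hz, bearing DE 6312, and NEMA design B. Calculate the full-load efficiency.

ω = 2π × 1152/60 = 120.6 rad/s; P_out = τω = 390 × 120.6 = 47034 W
P_in = √3·V_L·I_L·cosφ = 1.732 × 208 × 186 × 0.846 = 56688 W
η = P_out / P_in = 47034 / 56688 = 0.830 = 83.0%

83.0 %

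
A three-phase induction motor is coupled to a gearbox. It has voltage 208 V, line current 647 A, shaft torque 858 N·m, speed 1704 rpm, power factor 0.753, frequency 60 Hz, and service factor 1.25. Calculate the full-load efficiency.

ω = 2π × 1704/60 = 178.4 rad/s; P_out = τω = 858 × 178.4 = 153067 W
P_in = √3·V_L·I_L·cosφ = 1.732 × 208 × 647 × 0.753 = 175513 W
η = P_out / P_in = 153067 / 175513 = 0.872 = 87.2%

87.2 %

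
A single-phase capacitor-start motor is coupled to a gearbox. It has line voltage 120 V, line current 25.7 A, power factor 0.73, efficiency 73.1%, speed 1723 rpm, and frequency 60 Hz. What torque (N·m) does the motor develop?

9.12 N·m

P_in = V·I·cosφ = 120 × 25.7 × 0.73 = 2251 W
P_out = η·P_in = 0.731 × 2251 = 1645 W
n = 1723 rpm
ω = 2π×1723/60 = 180.4 rad/s
τ = P_out/ω = 1645/180.4 = 9.12 N·m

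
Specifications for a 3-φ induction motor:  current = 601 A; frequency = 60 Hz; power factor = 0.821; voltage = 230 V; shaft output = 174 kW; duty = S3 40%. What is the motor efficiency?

P_out = 174 kW = 174000 W
P_in = √3·V_L·I_L·cosφ = 1.732 × 230 × 601 × 0.821 = 196559 W
η = P_out / P_in = 174000 / 196559 = 0.885 = 88.5%

88.5 %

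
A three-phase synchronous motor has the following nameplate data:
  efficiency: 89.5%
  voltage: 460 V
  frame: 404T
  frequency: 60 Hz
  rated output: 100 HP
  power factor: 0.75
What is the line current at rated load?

139 A

P_out = 100 × 746 = 74600 W
P_in = P_out / η = 74600 / 0.895 = 83352 W
I_L = P_in / (√3·V_L·cosφ) = 83352 / (1.732 × 460 × 0.75) = 139 A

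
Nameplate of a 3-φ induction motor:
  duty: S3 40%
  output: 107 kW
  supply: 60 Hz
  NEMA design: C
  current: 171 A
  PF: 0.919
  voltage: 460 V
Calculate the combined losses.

P_in = √3·V·I·cosφ = 1.732×460×171×0.919 = 125204 W
P_out = 107000 W
Losses = P_in − P_out = 125204 − 107000 = 18204 W

18200 W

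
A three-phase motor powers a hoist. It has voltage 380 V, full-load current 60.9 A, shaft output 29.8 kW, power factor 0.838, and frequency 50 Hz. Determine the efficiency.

P_out = 29.8 kW = 29800 W
P_in = √3·V_L·I_L·cosφ = 1.732 × 380 × 60.9 × 0.838 = 33589 W
η = P_out / P_in = 29800 / 33589 = 0.887 = 88.7%

88.7 %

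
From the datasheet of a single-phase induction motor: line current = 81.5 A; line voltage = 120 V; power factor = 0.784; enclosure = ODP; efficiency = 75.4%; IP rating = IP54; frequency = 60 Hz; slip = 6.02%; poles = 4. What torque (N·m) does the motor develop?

32.6 N·m

P_in = V·I·cosφ = 120 × 81.5 × 0.784 = 7668 W
P_out = η·P_in = 0.754 × 7668 = 5782 W
n_s = 120×60/4 = 1800 rpm; n = 1800×(1−0.0602) = 1692 rpm
ω = 2π×1692/60 = 177.2 rad/s
τ = P_out/ω = 5782/177.2 = 32.6 N·m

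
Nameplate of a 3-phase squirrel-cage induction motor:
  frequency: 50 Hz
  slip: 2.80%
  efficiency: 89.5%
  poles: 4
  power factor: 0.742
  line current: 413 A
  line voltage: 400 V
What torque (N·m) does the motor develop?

1240 N·m

P_in = √3·V·I·cosφ = 1.732 × 400 × 413 × 0.742 = 212306 W
P_out = η·P_in = 0.895 × 212306 = 190014 W
n_s = 120×50/4 = 1500 rpm; n = 1500×(1−0.028) = 1458 rpm
ω = 2π×1458/60 = 152.7 rad/s
τ = P_out/ω = 190014/152.7 = 1240 N·m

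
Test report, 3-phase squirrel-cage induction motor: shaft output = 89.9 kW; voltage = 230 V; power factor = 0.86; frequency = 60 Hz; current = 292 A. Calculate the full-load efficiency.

P_out = 89.9 kW = 89900 W
P_in = √3·V_L·I_L·cosφ = 1.732 × 230 × 292 × 0.86 = 100036 W
η = P_out / P_in = 89900 / 100036 = 0.899 = 89.9%

89.9 %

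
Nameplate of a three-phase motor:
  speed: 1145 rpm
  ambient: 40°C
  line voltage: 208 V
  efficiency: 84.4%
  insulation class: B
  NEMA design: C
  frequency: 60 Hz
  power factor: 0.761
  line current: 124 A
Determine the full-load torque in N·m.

239 N·m

P_in = √3·V·I·cosφ = 1.732 × 208 × 124 × 0.761 = 33995 W
P_out = η·P_in = 0.844 × 33995 = 28692 W
n = 1145 rpm
ω = 2π×1145/60 = 119.9 rad/s
τ = P_out/ω = 28692/119.9 = 239 N·m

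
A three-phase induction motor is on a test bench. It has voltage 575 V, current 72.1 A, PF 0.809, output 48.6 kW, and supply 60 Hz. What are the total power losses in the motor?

9490 W

P_in = √3·V·I·cosφ = 1.732×575×72.1×0.809 = 58090 W
P_out = 48600 W
Losses = P_in − P_out = 58090 − 48600 = 9490 W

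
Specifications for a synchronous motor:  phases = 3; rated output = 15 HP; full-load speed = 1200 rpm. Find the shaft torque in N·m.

P_out = 15 × 746 = 11190 W
ω = 2π × 1200/60 = 125.7 rad/s
τ = P_out/ω = 11190/125.7 = 89 N·m

89 N·m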